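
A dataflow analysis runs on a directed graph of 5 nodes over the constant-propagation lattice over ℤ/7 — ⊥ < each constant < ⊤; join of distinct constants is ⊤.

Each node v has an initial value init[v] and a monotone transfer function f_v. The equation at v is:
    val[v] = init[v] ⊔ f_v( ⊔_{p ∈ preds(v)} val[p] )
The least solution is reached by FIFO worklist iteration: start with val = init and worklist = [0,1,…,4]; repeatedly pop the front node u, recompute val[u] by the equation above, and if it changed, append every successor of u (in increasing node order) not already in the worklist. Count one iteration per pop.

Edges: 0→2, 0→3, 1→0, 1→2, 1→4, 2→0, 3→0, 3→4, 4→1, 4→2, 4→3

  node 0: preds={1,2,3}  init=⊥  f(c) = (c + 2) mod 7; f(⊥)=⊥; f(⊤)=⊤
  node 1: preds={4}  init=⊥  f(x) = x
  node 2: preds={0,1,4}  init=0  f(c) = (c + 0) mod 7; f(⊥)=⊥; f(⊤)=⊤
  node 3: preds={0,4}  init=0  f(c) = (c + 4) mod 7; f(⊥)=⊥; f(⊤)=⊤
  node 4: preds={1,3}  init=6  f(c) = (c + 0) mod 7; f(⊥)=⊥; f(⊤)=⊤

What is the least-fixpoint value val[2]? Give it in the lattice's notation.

⊤

Iteration log — 11 steps:
  step 1. node 0  ⊔preds=0  new=2  old=⊥  +wl: 
  step 2. node 1  ⊔preds=6  new=6  old=⊥  +wl: 0
  step 3. node 2  ⊔preds=⊤  new=⊤  old=0  +wl: 
  step 4. node 3  ⊔preds=⊤  new=⊤  old=0  +wl: 
  step 5. node 4  ⊔preds=⊤  new=⊤  old=6  +wl: 1,2,3
  step 6. node 0  ⊔preds=⊤  new=⊤  old=2  +wl: 
  step 7. node 1  ⊔preds=⊤  new=⊤  old=6  +wl: 0,4
  step 8. node 2  ⊔preds=⊤  new=⊤  stable
  step 9. node 3  ⊔preds=⊤  new=⊤  stable
  step 10. node 0  ⊔preds=⊤  new=⊤  stable
  step 11. node 4  ⊔preds=⊤  new=⊤  stable

Least fixpoint reached:
  node 0: ⊤
  node 1: ⊤
  node 2: ⊤
  node 3: ⊤
  node 4: ⊤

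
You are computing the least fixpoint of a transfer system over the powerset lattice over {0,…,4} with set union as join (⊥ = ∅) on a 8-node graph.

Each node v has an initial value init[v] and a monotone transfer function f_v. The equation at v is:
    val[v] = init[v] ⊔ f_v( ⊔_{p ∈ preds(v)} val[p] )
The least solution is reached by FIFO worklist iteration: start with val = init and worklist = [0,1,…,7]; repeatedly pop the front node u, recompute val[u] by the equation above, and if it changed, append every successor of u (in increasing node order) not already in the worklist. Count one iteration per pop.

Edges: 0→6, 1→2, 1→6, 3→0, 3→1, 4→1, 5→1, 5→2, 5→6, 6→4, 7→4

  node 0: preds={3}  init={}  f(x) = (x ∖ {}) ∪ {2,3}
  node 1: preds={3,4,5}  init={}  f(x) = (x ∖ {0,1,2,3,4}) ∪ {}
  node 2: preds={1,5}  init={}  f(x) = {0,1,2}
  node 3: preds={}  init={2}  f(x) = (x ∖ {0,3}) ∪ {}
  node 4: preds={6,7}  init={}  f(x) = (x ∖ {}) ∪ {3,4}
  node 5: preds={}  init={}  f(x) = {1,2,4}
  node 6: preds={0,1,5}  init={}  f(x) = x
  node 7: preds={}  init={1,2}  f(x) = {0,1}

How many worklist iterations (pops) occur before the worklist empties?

Iteration log — 12 steps:
  step 1. node 0  ⊔preds={2}  new={2,3}  old={}  +wl: 
  step 2. node 1  ⊔preds={2}  new={}  stable
  step 3. node 2  ⊔preds={}  new={0,1,2}  old={}  +wl: 
  step 4. node 3  ⊔preds={}  new={2}  stable
  step 5. node 4  ⊔preds={1,2}  new={1,2,3,4}  old={}  +wl: 1
  step 6. node 5  ⊔preds={}  new={1,2,4}  old={}  +wl: 2
  step 7. node 6  ⊔preds={1,2,3,4}  new={1,2,3,4}  old={}  +wl: 4
  step 8. node 7  ⊔preds={}  new={0,1,2}  old={1,2}  +wl: 
  step 9. node 1  ⊔preds={1,2,3,4}  new={}  stable
  step 10. node 2  ⊔preds={1,2,4}  new={0,1,2}  stable
  step 11. node 4  ⊔preds={0,1,2,3,4}  new={0,1,2,3,4}  old={1,2,3,4}  +wl: 1
  step 12. node 1  ⊔preds={0,1,2,3,4}  new={}  stable

Least fixpoint reached:
  node 0: {2,3}
  node 1: {}
  node 2: {0,1,2}
  node 3: {2}
  node 4: {0,1,2,3,4}
  node 5: {1,2,4}
  node 6: {1,2,3,4}
  node 7: {0,1,2}

12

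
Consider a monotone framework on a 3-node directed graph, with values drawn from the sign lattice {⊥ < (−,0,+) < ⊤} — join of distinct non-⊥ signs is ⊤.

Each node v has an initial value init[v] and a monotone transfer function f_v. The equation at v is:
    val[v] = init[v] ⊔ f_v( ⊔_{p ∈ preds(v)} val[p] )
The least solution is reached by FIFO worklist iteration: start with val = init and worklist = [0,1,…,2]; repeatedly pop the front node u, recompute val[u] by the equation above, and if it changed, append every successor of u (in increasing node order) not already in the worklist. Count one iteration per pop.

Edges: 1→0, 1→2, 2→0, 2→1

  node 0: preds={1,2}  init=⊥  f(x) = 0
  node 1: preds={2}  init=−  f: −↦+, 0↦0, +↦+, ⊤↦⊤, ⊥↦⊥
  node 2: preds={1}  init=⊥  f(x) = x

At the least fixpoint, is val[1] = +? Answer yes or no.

no

Worklist (9 pops):
  #1 pop 0: in=− → 0 (was ⊥); enqueue []
  #2 pop 1: in=⊥ → − (no change)
  #3 pop 2: in=− → − (was ⊥); enqueue [0,1]
  #4 pop 0: in=− → 0 (no change)
  #5 pop 1: in=− → ⊤ (was −); enqueue [0,2]
  #6 pop 0: in=⊤ → 0 (no change)
  #7 pop 2: in=⊤ → ⊤ (was −); enqueue [0,1]
  #8 pop 0: in=⊤ → 0 (no change)
  #9 pop 1: in=⊤ → ⊤ (no change)

Fixpoint:
  val[0] = 0
  val[1] = ⊤
  val[2] = ⊤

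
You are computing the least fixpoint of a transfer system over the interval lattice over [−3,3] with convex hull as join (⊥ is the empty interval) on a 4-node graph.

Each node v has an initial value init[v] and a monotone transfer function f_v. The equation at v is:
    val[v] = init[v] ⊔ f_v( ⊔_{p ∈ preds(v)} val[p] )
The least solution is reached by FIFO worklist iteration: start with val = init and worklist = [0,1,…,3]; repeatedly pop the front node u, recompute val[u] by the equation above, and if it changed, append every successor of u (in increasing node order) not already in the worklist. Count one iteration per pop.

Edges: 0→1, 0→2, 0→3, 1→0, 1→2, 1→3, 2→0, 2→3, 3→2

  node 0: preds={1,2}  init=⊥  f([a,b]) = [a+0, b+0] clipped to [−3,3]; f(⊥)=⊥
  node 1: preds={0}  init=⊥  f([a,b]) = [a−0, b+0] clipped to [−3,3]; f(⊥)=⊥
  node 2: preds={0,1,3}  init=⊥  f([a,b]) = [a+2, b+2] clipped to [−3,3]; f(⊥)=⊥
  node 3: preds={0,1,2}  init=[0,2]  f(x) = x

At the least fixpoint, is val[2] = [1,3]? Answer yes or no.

Iteration log — 10 steps:
  step 1. node 0  ⊔preds=⊥  new=⊥  stable
  step 2. node 1  ⊔preds=⊥  new=⊥  stable
  step 3. node 2  ⊔preds=[0,2]  new=[2,3]  old=⊥  +wl: 0
  step 4. node 3  ⊔preds=[2,3]  new=[0,3]  old=[0,2]  +wl: 2
  step 5. node 0  ⊔preds=[2,3]  new=[2,3]  old=⊥  +wl: 1,3
  step 6. node 2  ⊔preds=[0,3]  new=[2,3]  stable
  step 7. node 1  ⊔preds=[2,3]  new=[2,3]  old=⊥  +wl: 0,2
  step 8. node 3  ⊔preds=[2,3]  new=[0,3]  stable
  step 9. node 0  ⊔preds=[2,3]  new=[2,3]  stable
  step 10. node 2  ⊔preds=[0,3]  new=[2,3]  stable

Least fixpoint reached:
  node 0: [2,3]
  node 1: [2,3]
  node 2: [2,3]
  node 3: [0,3]

no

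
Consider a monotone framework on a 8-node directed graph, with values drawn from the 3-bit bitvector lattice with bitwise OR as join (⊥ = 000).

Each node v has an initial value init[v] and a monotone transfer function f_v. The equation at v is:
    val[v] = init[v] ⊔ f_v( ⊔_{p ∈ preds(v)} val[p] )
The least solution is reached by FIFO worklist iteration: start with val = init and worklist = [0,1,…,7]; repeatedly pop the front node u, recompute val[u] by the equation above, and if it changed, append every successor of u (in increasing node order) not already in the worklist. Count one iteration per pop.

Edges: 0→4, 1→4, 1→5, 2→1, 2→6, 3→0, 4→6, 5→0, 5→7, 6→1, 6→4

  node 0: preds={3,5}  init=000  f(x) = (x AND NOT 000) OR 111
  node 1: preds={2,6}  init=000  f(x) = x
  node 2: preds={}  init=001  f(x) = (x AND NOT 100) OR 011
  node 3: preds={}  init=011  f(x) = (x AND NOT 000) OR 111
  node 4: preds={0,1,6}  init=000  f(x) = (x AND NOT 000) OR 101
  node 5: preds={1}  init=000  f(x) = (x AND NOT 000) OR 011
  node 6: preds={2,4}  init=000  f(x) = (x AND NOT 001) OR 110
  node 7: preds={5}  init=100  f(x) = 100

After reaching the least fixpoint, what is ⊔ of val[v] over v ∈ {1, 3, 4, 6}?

111

Worklist (14 pops):
  #1 pop 0: in=011 → 111 (was 000); enqueue []
  #2 pop 1: in=001 → 001 (was 000); enqueue []
  #3 pop 2: in=000 → 011 (was 001); enqueue [1]
  #4 pop 3: in=000 → 111 (was 011); enqueue [0]
  #5 pop 4: in=111 → 111 (was 000); enqueue []
  #6 pop 5: in=001 → 011 (was 000); enqueue []
  #7 pop 6: in=111 → 110 (was 000); enqueue [4]
  #8 pop 7: in=011 → 100 (no change)
  #9 pop 1: in=111 → 111 (was 001); enqueue [5]
  #10 pop 0: in=111 → 111 (no change)
  #11 pop 4: in=111 → 111 (no change)
  #12 pop 5: in=111 → 111 (was 011); enqueue [0,7]
  #13 pop 0: in=111 → 111 (no change)
  #14 pop 7: in=111 → 100 (no change)

Fixpoint:
  val[0] = 111
  val[1] = 111
  val[2] = 011
  val[3] = 111
  val[4] = 111
  val[5] = 111
  val[6] = 110
  val[7] = 100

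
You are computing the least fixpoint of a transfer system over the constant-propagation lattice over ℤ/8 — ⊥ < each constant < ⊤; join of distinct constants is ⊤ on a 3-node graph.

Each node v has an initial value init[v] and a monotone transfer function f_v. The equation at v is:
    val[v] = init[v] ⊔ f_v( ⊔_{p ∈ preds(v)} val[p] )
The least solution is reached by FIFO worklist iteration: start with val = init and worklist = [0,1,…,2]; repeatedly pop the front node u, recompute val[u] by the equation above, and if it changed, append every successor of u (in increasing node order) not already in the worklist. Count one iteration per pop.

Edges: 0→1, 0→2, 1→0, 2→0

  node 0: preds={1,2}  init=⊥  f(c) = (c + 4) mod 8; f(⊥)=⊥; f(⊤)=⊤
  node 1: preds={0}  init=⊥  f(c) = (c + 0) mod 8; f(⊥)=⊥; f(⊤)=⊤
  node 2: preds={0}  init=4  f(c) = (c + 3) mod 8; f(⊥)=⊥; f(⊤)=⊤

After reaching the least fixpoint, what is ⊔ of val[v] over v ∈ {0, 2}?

⊤

Worklist (7 pops):
  #1 pop 0: in=4 → 0 (was ⊥); enqueue []
  #2 pop 1: in=0 → 0 (was ⊥); enqueue [0]
  #3 pop 2: in=0 → ⊤ (was 4); enqueue []
  #4 pop 0: in=⊤ → ⊤ (was 0); enqueue [1,2]
  #5 pop 1: in=⊤ → ⊤ (was 0); enqueue [0]
  #6 pop 2: in=⊤ → ⊤ (no change)
  #7 pop 0: in=⊤ → ⊤ (no change)

Fixpoint:
  val[0] = ⊤
  val[1] = ⊤
  val[2] = ⊤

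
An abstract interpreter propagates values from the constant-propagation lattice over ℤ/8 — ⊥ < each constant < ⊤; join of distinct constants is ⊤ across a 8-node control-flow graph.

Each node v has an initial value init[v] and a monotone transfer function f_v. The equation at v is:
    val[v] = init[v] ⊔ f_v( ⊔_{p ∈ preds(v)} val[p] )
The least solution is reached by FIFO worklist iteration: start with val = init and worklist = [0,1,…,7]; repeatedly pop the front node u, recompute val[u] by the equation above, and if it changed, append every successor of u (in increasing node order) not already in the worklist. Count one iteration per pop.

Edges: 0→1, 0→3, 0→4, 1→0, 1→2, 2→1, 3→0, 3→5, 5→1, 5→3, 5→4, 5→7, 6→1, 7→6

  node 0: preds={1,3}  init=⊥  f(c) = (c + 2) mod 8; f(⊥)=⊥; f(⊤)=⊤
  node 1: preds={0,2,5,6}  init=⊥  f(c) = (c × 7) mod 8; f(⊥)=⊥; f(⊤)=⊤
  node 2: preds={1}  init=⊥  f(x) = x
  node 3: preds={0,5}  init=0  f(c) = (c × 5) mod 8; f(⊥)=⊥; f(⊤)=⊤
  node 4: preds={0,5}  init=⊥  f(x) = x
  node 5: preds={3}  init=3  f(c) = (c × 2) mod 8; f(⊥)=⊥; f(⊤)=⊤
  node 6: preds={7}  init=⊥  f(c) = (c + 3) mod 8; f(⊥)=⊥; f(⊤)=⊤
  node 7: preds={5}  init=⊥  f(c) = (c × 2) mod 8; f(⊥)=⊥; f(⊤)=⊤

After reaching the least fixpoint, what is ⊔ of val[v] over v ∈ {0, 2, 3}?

Iteration log — 14 steps:
  step 1. node 0  ⊔preds=0  new=2  old=⊥  +wl: 
  step 2. node 1  ⊔preds=⊤  new=⊤  old=⊥  +wl: 0
  step 3. node 2  ⊔preds=⊤  new=⊤  old=⊥  +wl: 1
  step 4. node 3  ⊔preds=⊤  new=⊤  old=0  +wl: 
  step 5. node 4  ⊔preds=⊤  new=⊤  old=⊥  +wl: 
  step 6. node 5  ⊔preds=⊤  new=⊤  old=3  +wl: 3,4
  step 7. node 6  ⊔preds=⊥  new=⊥  stable
  step 8. node 7  ⊔preds=⊤  new=⊤  old=⊥  +wl: 6
  step 9. node 0  ⊔preds=⊤  new=⊤  old=2  +wl: 
  step 10. node 1  ⊔preds=⊤  new=⊤  stable
  step 11. node 3  ⊔preds=⊤  new=⊤  stable
  step 12. node 4  ⊔preds=⊤  new=⊤  stable
  step 13. node 6  ⊔preds=⊤  new=⊤  old=⊥  +wl: 1
  step 14. node 1  ⊔preds=⊤  new=⊤  stable

Least fixpoint reached:
  node 0: ⊤
  node 1: ⊤
  node 2: ⊤
  node 3: ⊤
  node 4: ⊤
  node 5: ⊤
  node 6: ⊤
  node 7: ⊤

⊤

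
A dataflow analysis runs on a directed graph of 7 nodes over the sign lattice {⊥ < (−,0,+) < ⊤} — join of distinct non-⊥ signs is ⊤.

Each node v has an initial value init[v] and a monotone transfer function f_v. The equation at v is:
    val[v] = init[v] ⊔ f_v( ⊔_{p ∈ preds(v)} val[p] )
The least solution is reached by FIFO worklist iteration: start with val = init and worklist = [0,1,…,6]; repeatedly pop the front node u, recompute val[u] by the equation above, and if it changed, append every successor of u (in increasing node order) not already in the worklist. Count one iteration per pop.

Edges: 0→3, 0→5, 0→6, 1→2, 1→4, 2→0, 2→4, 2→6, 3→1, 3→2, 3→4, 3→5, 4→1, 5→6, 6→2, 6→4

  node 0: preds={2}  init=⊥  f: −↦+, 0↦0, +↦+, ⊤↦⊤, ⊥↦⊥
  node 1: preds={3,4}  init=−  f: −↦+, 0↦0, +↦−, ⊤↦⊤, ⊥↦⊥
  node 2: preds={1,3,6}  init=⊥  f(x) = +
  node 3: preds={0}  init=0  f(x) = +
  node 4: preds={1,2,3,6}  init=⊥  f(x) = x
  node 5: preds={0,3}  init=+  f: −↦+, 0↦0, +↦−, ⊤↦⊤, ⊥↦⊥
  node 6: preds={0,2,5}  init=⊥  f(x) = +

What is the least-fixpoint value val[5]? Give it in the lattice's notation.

Iteration log — 14 steps:
  step 1. node 0  ⊔preds=⊥  new=⊥  stable
  step 2. node 1  ⊔preds=0  new=⊤  old=−  +wl: 
  step 3. node 2  ⊔preds=⊤  new=+  old=⊥  +wl: 0
  step 4. node 3  ⊔preds=⊥  new=⊤  old=0  +wl: 1,2
  step 5. node 4  ⊔preds=⊤  new=⊤  old=⊥  +wl: 
  step 6. node 5  ⊔preds=⊤  new=⊤  old=+  +wl: 
  step 7. node 6  ⊔preds=⊤  new=+  old=⊥  +wl: 4
  step 8. node 0  ⊔preds=+  new=+  old=⊥  +wl: 3,5,6
  step 9. node 1  ⊔preds=⊤  new=⊤  stable
  step 10. node 2  ⊔preds=⊤  new=+  stable
  step 11. node 4  ⊔preds=⊤  new=⊤  stable
  step 12. node 3  ⊔preds=+  new=⊤  stable
  step 13. node 5  ⊔preds=⊤  new=⊤  stable
  step 14. node 6  ⊔preds=⊤  new=+  stable

Least fixpoint reached:
  node 0: +
  node 1: ⊤
  node 2: +
  node 3: ⊤
  node 4: ⊤
  node 5: ⊤
  node 6: +

⊤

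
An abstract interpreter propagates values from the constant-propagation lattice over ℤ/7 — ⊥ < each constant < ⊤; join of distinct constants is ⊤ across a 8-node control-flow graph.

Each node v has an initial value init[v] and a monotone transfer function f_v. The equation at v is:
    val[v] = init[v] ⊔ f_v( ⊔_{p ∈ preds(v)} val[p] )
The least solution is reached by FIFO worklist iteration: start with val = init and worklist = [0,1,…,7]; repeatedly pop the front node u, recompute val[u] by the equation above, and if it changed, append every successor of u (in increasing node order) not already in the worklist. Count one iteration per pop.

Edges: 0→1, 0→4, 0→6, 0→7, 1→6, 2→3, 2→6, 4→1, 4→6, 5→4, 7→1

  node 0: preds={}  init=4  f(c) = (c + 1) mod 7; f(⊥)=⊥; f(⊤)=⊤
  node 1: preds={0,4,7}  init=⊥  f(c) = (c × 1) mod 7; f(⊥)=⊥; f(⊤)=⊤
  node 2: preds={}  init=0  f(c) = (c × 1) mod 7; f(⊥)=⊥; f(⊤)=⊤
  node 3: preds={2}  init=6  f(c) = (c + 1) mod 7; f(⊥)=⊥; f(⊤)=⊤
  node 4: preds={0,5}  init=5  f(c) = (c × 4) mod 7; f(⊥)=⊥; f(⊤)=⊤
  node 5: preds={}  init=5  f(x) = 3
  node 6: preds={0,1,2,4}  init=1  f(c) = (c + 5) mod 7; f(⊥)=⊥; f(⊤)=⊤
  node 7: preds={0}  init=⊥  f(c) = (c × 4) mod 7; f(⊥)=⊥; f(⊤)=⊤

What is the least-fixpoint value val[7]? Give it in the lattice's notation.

2

Iteration log — 10 steps:
  step 1. node 0  ⊔preds=⊥  new=4  stable
  step 2. node 1  ⊔preds=⊤  new=⊤  old=⊥  +wl: 
  step 3. node 2  ⊔preds=⊥  new=0  stable
  step 4. node 3  ⊔preds=0  new=⊤  old=6  +wl: 
  step 5. node 4  ⊔preds=⊤  new=⊤  old=5  +wl: 1
  step 6. node 5  ⊔preds=⊥  new=⊤  old=5  +wl: 4
  step 7. node 6  ⊔preds=⊤  new=⊤  old=1  +wl: 
  step 8. node 7  ⊔preds=4  new=2  old=⊥  +wl: 
  step 9. node 1  ⊔preds=⊤  new=⊤  stable
  step 10. node 4  ⊔preds=⊤  new=⊤  stable

Least fixpoint reached:
  node 0: 4
  node 1: ⊤
  node 2: 0
  node 3: ⊤
  node 4: ⊤
  node 5: ⊤
  node 6: ⊤
  node 7: 2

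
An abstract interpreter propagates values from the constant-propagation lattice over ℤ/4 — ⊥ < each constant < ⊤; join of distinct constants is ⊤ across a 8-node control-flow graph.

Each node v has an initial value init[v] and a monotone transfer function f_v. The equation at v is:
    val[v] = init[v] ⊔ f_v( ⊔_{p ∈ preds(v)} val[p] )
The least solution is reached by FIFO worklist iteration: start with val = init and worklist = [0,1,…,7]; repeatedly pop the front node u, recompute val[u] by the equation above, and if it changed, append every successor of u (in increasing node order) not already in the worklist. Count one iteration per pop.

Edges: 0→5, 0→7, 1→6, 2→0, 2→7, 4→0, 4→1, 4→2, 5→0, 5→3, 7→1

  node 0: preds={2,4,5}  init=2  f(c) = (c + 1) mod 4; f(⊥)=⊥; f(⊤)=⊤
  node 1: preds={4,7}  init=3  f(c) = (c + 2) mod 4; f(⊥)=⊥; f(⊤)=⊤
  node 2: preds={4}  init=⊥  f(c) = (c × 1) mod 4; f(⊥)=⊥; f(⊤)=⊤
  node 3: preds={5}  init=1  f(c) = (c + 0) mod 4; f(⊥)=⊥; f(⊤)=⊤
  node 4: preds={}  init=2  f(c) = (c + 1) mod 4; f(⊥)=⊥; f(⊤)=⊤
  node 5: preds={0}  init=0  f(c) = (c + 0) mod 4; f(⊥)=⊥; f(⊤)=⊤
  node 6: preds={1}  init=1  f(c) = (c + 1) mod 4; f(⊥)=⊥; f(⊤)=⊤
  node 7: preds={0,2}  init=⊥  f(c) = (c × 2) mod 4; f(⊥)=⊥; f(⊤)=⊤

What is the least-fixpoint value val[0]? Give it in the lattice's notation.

Worklist (11 pops):
  #1 pop 0: in=⊤ → ⊤ (was 2); enqueue []
  #2 pop 1: in=2 → ⊤ (was 3); enqueue []
  #3 pop 2: in=2 → 2 (was ⊥); enqueue [0]
  #4 pop 3: in=0 → ⊤ (was 1); enqueue []
  #5 pop 4: in=⊥ → 2 (no change)
  #6 pop 5: in=⊤ → ⊤ (was 0); enqueue [3]
  #7 pop 6: in=⊤ → ⊤ (was 1); enqueue []
  #8 pop 7: in=⊤ → ⊤ (was ⊥); enqueue [1]
  #9 pop 0: in=⊤ → ⊤ (no change)
  #10 pop 3: in=⊤ → ⊤ (no change)
  #11 pop 1: in=⊤ → ⊤ (no change)

Fixpoint:
  val[0] = ⊤
  val[1] = ⊤
  val[2] = 2
  val[3] = ⊤
  val[4] = 2
  val[5] = ⊤
  val[6] = ⊤
  val[7] = ⊤

⊤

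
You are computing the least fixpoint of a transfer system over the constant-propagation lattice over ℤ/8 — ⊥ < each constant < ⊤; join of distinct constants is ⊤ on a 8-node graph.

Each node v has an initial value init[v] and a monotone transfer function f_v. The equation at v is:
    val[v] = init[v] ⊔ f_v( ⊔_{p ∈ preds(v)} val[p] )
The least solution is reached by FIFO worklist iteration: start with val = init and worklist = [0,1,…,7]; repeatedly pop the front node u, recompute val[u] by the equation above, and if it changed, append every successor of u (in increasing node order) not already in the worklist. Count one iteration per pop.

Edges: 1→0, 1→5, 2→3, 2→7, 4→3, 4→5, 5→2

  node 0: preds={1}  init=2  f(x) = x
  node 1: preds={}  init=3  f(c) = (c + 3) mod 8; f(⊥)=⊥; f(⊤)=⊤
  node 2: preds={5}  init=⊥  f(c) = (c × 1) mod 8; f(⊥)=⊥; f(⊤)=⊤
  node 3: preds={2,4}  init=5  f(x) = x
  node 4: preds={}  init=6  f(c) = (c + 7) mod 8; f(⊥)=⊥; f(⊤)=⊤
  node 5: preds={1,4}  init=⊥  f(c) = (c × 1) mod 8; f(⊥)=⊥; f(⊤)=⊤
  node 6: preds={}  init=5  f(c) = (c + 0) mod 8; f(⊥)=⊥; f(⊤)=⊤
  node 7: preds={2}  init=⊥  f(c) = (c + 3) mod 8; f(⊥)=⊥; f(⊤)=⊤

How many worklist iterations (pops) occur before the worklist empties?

11

Trace (11 dequeues):
  [1] u=0 | in 3 | out ⊤ | prev 2 | push {}
  [2] u=1 | in ⊥ | out 3 | ==
  [3] u=2 | in ⊥ | out ⊥ | ==
  [4] u=3 | in 6 | out ⊤ | prev 5 | push {}
  [5] u=4 | in ⊥ | out 6 | ==
  [6] u=5 | in ⊤ | out ⊤ | prev ⊥ | push {2}
  [7] u=6 | in ⊥ | out 5 | ==
  [8] u=7 | in ⊥ | out ⊥ | ==
  [9] u=2 | in ⊤ | out ⊤ | prev ⊥ | push {3,7}
  [10] u=3 | in ⊤ | out ⊤ | ==
  [11] u=7 | in ⊤ | out ⊤ | prev ⊥ | push {}

Converged values:
  [0] ⊤
  [1] 3
  [2] ⊤
  [3] ⊤
  [4] 6
  [5] ⊤
  [6] 5
  [7] ⊤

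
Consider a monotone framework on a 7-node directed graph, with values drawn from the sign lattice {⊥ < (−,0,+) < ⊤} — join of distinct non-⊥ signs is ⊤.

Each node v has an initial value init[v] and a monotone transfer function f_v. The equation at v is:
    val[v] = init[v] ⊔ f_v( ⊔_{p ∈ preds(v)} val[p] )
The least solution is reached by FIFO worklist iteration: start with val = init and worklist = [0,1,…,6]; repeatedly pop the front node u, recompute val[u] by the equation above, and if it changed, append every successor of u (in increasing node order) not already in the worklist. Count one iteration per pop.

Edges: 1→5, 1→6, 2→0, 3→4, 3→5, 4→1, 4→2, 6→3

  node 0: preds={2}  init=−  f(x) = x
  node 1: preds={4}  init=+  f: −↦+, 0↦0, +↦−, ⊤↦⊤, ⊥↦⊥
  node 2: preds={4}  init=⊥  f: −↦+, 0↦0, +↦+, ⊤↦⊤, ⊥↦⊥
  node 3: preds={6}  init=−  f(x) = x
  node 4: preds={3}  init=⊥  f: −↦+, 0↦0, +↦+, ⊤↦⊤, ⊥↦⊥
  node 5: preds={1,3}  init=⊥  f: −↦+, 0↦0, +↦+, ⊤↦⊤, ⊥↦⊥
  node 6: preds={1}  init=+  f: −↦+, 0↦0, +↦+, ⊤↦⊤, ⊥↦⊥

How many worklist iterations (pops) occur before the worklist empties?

Worklist (13 pops):
  #1 pop 0: in=⊥ → − (no change)
  #2 pop 1: in=⊥ → + (no change)
  #3 pop 2: in=⊥ → ⊥ (no change)
  #4 pop 3: in=+ → ⊤ (was −); enqueue []
  #5 pop 4: in=⊤ → ⊤ (was ⊥); enqueue [1,2]
  #6 pop 5: in=⊤ → ⊤ (was ⊥); enqueue []
  #7 pop 6: in=+ → + (no change)
  #8 pop 1: in=⊤ → ⊤ (was +); enqueue [5,6]
  #9 pop 2: in=⊤ → ⊤ (was ⊥); enqueue [0]
  #10 pop 5: in=⊤ → ⊤ (no change)
  #11 pop 6: in=⊤ → ⊤ (was +); enqueue [3]
  #12 pop 0: in=⊤ → ⊤ (was −); enqueue []
  #13 pop 3: in=⊤ → ⊤ (no change)

Fixpoint:
  val[0] = ⊤
  val[1] = ⊤
  val[2] = ⊤
  val[3] = ⊤
  val[4] = ⊤
  val[5] = ⊤
  val[6] = ⊤

13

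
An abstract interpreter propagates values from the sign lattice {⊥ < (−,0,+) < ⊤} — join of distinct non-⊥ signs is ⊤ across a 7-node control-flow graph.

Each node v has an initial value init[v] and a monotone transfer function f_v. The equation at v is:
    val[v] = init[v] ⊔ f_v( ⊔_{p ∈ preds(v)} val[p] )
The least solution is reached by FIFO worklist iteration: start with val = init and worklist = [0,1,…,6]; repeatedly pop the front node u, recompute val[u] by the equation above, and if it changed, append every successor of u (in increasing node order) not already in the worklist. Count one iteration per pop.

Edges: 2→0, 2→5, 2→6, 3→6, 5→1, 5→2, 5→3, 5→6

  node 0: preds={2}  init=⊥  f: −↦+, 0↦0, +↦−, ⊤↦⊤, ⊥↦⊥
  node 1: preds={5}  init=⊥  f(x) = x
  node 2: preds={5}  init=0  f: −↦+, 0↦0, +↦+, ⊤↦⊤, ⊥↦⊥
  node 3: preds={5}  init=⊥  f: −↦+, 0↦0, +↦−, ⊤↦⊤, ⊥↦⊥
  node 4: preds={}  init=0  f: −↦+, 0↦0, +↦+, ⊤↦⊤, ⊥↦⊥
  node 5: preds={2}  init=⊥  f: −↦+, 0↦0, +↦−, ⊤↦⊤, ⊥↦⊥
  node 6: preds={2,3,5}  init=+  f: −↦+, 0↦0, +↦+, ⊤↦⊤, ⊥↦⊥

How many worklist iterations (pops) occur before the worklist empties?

11

Worklist (11 pops):
  #1 pop 0: in=0 → 0 (was ⊥); enqueue []
  #2 pop 1: in=⊥ → ⊥ (no change)
  #3 pop 2: in=⊥ → 0 (no change)
  #4 pop 3: in=⊥ → ⊥ (no change)
  #5 pop 4: in=⊥ → 0 (no change)
  #6 pop 5: in=0 → 0 (was ⊥); enqueue [1,2,3]
  #7 pop 6: in=0 → ⊤ (was +); enqueue []
  #8 pop 1: in=0 → 0 (was ⊥); enqueue []
  #9 pop 2: in=0 → 0 (no change)
  #10 pop 3: in=0 → 0 (was ⊥); enqueue [6]
  #11 pop 6: in=0 → ⊤ (no change)

Fixpoint:
  val[0] = 0
  val[1] = 0
  val[2] = 0
  val[3] = 0
  val[4] = 0
  val[5] = 0
  val[6] = ⊤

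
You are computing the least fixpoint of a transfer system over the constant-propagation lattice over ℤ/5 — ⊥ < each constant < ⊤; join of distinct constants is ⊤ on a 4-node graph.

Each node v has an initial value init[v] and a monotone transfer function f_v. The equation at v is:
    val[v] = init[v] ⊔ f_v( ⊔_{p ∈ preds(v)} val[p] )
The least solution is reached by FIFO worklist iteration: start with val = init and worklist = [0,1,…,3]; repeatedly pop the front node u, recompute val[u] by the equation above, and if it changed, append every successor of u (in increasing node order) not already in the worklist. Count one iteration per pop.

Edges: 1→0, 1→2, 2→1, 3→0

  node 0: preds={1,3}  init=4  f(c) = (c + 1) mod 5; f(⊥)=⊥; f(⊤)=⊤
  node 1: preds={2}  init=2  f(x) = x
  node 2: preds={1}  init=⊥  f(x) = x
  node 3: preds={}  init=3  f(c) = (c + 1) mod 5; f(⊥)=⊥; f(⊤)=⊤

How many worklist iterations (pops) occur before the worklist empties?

5

Iteration log — 5 steps:
  step 1. node 0  ⊔preds=⊤  new=⊤  old=4  +wl: 
  step 2. node 1  ⊔preds=⊥  new=2  stable
  step 3. node 2  ⊔preds=2  new=2  old=⊥  +wl: 1
  step 4. node 3  ⊔preds=⊥  new=3  stable
  step 5. node 1  ⊔preds=2  new=2  stable

Least fixpoint reached:
  node 0: ⊤
  node 1: 2
  node 2: 2
  node 3: 3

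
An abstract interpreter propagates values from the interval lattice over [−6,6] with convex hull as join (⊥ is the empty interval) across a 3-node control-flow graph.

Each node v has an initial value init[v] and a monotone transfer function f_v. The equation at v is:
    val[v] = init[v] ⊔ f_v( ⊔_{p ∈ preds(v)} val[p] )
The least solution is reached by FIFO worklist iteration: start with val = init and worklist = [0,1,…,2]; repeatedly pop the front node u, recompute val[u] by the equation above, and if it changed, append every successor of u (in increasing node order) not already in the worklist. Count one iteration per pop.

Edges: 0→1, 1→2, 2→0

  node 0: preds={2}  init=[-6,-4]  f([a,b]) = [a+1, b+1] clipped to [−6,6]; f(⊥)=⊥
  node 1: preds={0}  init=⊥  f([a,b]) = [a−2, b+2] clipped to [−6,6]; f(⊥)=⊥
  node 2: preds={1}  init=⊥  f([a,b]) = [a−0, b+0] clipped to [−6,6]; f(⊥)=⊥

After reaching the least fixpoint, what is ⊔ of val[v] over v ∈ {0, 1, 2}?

Worklist (14 pops):
  #1 pop 0: in=⊥ → [-6,-4] (no change)
  #2 pop 1: in=[-6,-4] → [-6,-2] (was ⊥); enqueue []
  #3 pop 2: in=[-6,-2] → [-6,-2] (was ⊥); enqueue [0]
  #4 pop 0: in=[-6,-2] → [-6,-1] (was [-6,-4]); enqueue [1]
  #5 pop 1: in=[-6,-1] → [-6,1] (was [-6,-2]); enqueue [2]
  #6 pop 2: in=[-6,1] → [-6,1] (was [-6,-2]); enqueue [0]
  #7 pop 0: in=[-6,1] → [-6,2] (was [-6,-1]); enqueue [1]
  #8 pop 1: in=[-6,2] → [-6,4] (was [-6,1]); enqueue [2]
  #9 pop 2: in=[-6,4] → [-6,4] (was [-6,1]); enqueue [0]
  #10 pop 0: in=[-6,4] → [-6,5] (was [-6,2]); enqueue [1]
  #11 pop 1: in=[-6,5] → [-6,6] (was [-6,4]); enqueue [2]
  #12 pop 2: in=[-6,6] → [-6,6] (was [-6,4]); enqueue [0]
  #13 pop 0: in=[-6,6] → [-6,6] (was [-6,5]); enqueue [1]
  #14 pop 1: in=[-6,6] → [-6,6] (no change)

Fixpoint:
  val[0] = [-6,6]
  val[1] = [-6,6]
  val[2] = [-6,6]

[-6,6]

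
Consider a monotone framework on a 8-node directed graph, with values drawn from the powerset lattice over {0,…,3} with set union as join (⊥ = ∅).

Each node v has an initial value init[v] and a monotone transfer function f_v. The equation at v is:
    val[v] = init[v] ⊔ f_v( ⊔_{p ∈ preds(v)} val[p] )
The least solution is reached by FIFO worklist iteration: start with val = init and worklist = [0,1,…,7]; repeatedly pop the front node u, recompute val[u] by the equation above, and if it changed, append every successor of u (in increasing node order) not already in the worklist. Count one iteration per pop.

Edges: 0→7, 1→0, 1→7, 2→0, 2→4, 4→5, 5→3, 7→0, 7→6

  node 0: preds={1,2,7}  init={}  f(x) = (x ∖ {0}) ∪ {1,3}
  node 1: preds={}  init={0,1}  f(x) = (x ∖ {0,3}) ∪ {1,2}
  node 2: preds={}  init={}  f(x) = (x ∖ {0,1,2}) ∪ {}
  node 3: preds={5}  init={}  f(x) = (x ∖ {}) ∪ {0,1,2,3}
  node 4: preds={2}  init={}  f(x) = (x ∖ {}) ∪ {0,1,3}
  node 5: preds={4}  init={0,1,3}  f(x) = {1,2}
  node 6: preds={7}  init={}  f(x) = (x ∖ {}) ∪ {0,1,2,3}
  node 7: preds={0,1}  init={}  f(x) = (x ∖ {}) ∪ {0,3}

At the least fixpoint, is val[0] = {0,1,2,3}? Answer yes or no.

Trace (12 dequeues):
  [1] u=0 | in {0,1} | out {1,3} | prev {} | push {}
  [2] u=1 | in {} | out {0,1,2} | prev {0,1} | push {0}
  [3] u=2 | in {} | out {} | ==
  [4] u=3 | in {0,1,3} | out {0,1,2,3} | prev {} | push {}
  [5] u=4 | in {} | out {0,1,3} | prev {} | push {}
  [6] u=5 | in {0,1,3} | out {0,1,2,3} | prev {0,1,3} | push {3}
  [7] u=6 | in {} | out {0,1,2,3} | prev {} | push {}
  [8] u=7 | in {0,1,2,3} | out {0,1,2,3} | prev {} | push {6}
  [9] u=0 | in {0,1,2,3} | out {1,2,3} | prev {1,3} | push {7}
  [10] u=3 | in {0,1,2,3} | out {0,1,2,3} | ==
  [11] u=6 | in {0,1,2,3} | out {0,1,2,3} | ==
  [12] u=7 | in {0,1,2,3} | out {0,1,2,3} | ==

Converged values:
  [0] {1,2,3}
  [1] {0,1,2}
  [2] {}
  [3] {0,1,2,3}
  [4] {0,1,3}
  [5] {0,1,2,3}
  [6] {0,1,2,3}
  [7] {0,1,2,3}

no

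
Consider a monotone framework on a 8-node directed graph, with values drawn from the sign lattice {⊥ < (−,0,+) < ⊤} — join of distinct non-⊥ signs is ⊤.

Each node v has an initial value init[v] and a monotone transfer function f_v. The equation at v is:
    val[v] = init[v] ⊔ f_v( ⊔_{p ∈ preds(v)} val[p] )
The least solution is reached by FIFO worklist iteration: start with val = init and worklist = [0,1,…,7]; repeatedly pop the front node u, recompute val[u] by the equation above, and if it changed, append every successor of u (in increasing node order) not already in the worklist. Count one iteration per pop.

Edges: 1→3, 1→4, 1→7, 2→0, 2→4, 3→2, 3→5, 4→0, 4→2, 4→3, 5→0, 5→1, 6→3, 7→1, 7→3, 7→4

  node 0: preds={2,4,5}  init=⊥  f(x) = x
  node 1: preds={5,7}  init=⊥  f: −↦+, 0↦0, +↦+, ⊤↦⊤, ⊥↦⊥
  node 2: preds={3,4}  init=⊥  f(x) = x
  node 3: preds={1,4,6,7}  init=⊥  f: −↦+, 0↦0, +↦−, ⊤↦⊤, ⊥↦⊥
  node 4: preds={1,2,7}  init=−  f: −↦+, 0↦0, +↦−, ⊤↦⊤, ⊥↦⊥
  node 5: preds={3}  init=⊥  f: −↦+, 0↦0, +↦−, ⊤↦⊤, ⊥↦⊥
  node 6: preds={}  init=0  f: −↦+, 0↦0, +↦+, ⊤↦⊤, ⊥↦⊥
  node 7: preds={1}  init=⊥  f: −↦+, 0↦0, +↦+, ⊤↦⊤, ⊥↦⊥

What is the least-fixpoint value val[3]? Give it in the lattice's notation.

Iteration log — 19 steps:
  step 1. node 0  ⊔preds=−  new=−  old=⊥  +wl: 
  step 2. node 1  ⊔preds=⊥  new=⊥  stable
  step 3. node 2  ⊔preds=−  new=−  old=⊥  +wl: 0
  step 4. node 3  ⊔preds=⊤  new=⊤  old=⊥  +wl: 2
  step 5. node 4  ⊔preds=−  new=⊤  old=−  +wl: 3
  step 6. node 5  ⊔preds=⊤  new=⊤  old=⊥  +wl: 1
  step 7. node 6  ⊔preds=⊥  new=0  stable
  step 8. node 7  ⊔preds=⊥  new=⊥  stable
  step 9. node 0  ⊔preds=⊤  new=⊤  old=−  +wl: 
  step 10. node 2  ⊔preds=⊤  new=⊤  old=−  +wl: 0,4
  step 11. node 3  ⊔preds=⊤  new=⊤  stable
  step 12. node 1  ⊔preds=⊤  new=⊤  old=⊥  +wl: 3,7
  step 13. node 0  ⊔preds=⊤  new=⊤  stable
  step 14. node 4  ⊔preds=⊤  new=⊤  stable
  step 15. node 3  ⊔preds=⊤  new=⊤  stable
  step 16. node 7  ⊔preds=⊤  new=⊤  old=⊥  +wl: 1,3,4
  step 17. node 1  ⊔preds=⊤  new=⊤  stable
  step 18. node 3  ⊔preds=⊤  new=⊤  stable
  step 19. node 4  ⊔preds=⊤  new=⊤  stable

Least fixpoint reached:
  node 0: ⊤
  node 1: ⊤
  node 2: ⊤
  node 3: ⊤
  node 4: ⊤
  node 5: ⊤
  node 6: 0
  node 7: ⊤

⊤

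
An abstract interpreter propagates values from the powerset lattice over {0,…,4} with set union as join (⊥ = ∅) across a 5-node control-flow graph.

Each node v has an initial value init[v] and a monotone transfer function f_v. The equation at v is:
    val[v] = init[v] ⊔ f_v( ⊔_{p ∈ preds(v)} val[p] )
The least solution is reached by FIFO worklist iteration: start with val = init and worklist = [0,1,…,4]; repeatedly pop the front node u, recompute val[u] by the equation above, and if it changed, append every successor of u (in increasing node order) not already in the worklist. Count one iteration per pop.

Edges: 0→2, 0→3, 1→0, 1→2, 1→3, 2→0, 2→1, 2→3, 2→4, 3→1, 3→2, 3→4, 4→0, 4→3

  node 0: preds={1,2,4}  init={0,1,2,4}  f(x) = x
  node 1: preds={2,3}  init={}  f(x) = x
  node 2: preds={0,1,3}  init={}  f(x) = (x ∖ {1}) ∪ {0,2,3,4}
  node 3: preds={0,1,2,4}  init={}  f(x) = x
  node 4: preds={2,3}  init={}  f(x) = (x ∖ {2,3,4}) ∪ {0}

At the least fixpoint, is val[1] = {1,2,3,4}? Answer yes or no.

Trace (10 dequeues):
  [1] u=0 | in {} | out {0,1,2,4} | ==
  [2] u=1 | in {} | out {} | ==
  [3] u=2 | in {0,1,2,4} | out {0,2,3,4} | prev {} | push {0,1}
  [4] u=3 | in {0,1,2,3,4} | out {0,1,2,3,4} | prev {} | push {2}
  [5] u=4 | in {0,1,2,3,4} | out {0,1} | prev {} | push {3}
  [6] u=0 | in {0,1,2,3,4} | out {0,1,2,3,4} | prev {0,1,2,4} | push {}
  [7] u=1 | in {0,1,2,3,4} | out {0,1,2,3,4} | prev {} | push {0}
  [8] u=2 | in {0,1,2,3,4} | out {0,2,3,4} | ==
  [9] u=3 | in {0,1,2,3,4} | out {0,1,2,3,4} | ==
  [10] u=0 | in {0,1,2,3,4} | out {0,1,2,3,4} | ==

Converged values:
  [0] {0,1,2,3,4}
  [1] {0,1,2,3,4}
  [2] {0,2,3,4}
  [3] {0,1,2,3,4}
  [4] {0,1}

no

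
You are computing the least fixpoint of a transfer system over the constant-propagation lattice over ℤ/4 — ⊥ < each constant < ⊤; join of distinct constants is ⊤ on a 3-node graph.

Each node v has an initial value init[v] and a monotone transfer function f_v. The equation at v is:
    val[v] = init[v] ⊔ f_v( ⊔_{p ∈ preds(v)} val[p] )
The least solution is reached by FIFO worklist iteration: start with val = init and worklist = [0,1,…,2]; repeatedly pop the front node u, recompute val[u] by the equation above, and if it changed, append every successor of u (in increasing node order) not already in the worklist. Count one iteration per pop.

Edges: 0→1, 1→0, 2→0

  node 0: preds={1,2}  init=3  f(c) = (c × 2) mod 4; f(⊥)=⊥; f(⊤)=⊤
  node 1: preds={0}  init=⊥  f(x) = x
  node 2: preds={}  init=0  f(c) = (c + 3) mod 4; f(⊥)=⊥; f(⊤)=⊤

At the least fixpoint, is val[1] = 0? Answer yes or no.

Worklist (4 pops):
  #1 pop 0: in=0 → ⊤ (was 3); enqueue []
  #2 pop 1: in=⊤ → ⊤ (was ⊥); enqueue [0]
  #3 pop 2: in=⊥ → 0 (no change)
  #4 pop 0: in=⊤ → ⊤ (no change)

Fixpoint:
  val[0] = ⊤
  val[1] = ⊤
  val[2] = 0

no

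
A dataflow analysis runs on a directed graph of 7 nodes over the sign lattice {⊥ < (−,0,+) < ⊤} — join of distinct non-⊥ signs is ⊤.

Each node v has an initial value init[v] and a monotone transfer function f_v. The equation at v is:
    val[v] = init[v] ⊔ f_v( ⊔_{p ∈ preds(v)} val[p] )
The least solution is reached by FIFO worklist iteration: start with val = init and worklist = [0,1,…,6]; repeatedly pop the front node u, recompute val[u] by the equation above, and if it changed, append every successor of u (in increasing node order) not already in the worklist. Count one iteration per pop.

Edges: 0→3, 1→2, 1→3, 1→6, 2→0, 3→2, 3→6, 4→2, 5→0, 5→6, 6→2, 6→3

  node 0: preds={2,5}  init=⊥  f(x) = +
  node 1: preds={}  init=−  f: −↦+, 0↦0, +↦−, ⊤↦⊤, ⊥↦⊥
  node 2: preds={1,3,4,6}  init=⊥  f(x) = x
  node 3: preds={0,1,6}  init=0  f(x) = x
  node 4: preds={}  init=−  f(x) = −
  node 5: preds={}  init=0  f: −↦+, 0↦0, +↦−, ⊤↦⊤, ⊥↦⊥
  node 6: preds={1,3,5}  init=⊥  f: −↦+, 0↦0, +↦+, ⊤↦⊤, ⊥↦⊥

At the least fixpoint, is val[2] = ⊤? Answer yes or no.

yes

Trace (10 dequeues):
  [1] u=0 | in 0 | out + | prev ⊥ | push {}
  [2] u=1 | in ⊥ | out − | ==
  [3] u=2 | in ⊤ | out ⊤ | prev ⊥ | push {0}
  [4] u=3 | in ⊤ | out ⊤ | prev 0 | push {2}
  [5] u=4 | in ⊥ | out − | ==
  [6] u=5 | in ⊥ | out 0 | ==
  [7] u=6 | in ⊤ | out ⊤ | prev ⊥ | push {3}
  [8] u=0 | in ⊤ | out + | ==
  [9] u=2 | in ⊤ | out ⊤ | ==
  [10] u=3 | in ⊤ | out ⊤ | ==

Converged values:
  [0] +
  [1] −
  [2] ⊤
  [3] ⊤
  [4] −
  [5] 0
  [6] ⊤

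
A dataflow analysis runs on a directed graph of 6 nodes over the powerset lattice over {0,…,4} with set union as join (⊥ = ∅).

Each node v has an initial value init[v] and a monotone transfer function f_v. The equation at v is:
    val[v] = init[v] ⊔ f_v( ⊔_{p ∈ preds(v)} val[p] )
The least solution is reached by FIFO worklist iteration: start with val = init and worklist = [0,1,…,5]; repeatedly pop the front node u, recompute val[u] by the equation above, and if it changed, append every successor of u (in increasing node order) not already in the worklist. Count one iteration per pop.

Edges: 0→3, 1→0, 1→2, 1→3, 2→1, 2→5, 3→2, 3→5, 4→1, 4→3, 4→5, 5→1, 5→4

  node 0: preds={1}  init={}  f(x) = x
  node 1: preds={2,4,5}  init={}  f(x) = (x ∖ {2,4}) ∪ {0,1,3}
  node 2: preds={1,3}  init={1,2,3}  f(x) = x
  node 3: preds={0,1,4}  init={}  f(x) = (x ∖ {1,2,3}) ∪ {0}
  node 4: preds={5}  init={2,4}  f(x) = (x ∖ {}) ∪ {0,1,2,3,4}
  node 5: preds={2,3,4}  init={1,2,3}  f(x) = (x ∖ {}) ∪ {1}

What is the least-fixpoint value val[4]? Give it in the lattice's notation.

Worklist (13 pops):
  #1 pop 0: in={} → {} (no change)
  #2 pop 1: in={1,2,3,4} → {0,1,3} (was {}); enqueue [0]
  #3 pop 2: in={0,1,3} → {0,1,2,3} (was {1,2,3}); enqueue [1]
  #4 pop 3: in={0,1,2,3,4} → {0,4} (was {}); enqueue [2]
  #5 pop 4: in={1,2,3} → {0,1,2,3,4} (was {2,4}); enqueue [3]
  #6 pop 5: in={0,1,2,3,4} → {0,1,2,3,4} (was {1,2,3}); enqueue [4]
  #7 pop 0: in={0,1,3} → {0,1,3} (was {}); enqueue []
  #8 pop 1: in={0,1,2,3,4} → {0,1,3} (no change)
  #9 pop 2: in={0,1,3,4} → {0,1,2,3,4} (was {0,1,2,3}); enqueue [1,5]
  #10 pop 3: in={0,1,2,3,4} → {0,4} (no change)
  #11 pop 4: in={0,1,2,3,4} → {0,1,2,3,4} (no change)
  #12 pop 1: in={0,1,2,3,4} → {0,1,3} (no change)
  #13 pop 5: in={0,1,2,3,4} → {0,1,2,3,4} (no change)

Fixpoint:
  val[0] = {0,1,3}
  val[1] = {0,1,3}
  val[2] = {0,1,2,3,4}
  val[3] = {0,4}
  val[4] = {0,1,2,3,4}
  val[5] = {0,1,2,3,4}

{0,1,2,3,4}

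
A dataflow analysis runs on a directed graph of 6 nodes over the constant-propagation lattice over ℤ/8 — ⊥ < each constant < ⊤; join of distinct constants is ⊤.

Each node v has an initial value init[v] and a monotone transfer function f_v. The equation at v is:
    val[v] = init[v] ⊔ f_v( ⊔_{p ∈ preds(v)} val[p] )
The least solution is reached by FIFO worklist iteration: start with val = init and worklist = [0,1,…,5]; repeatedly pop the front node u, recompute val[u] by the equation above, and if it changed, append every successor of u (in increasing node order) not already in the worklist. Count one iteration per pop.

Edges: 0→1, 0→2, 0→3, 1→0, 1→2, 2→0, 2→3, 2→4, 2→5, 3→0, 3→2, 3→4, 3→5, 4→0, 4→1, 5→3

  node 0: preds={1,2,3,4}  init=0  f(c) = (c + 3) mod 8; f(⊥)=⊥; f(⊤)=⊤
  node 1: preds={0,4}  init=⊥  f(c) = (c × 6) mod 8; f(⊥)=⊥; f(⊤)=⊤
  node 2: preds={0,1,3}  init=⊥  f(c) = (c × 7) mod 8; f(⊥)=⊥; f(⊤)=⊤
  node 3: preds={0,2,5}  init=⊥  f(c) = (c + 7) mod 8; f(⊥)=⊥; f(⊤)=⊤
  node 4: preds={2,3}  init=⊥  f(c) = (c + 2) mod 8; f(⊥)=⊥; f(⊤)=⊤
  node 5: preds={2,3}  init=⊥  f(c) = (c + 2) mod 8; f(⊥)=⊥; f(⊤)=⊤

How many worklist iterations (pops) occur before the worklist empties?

14

Iteration log — 14 steps:
  step 1. node 0  ⊔preds=⊥  new=0  stable
  step 2. node 1  ⊔preds=0  new=0  old=⊥  +wl: 0
  step 3. node 2  ⊔preds=0  new=0  old=⊥  +wl: 
  step 4. node 3  ⊔preds=0  new=7  old=⊥  +wl: 2
  step 5. node 4  ⊔preds=⊤  new=⊤  old=⊥  +wl: 1
  step 6. node 5  ⊔preds=⊤  new=⊤  old=⊥  +wl: 3
  step 7. node 0  ⊔preds=⊤  new=⊤  old=0  +wl: 
  step 8. node 2  ⊔preds=⊤  new=⊤  old=0  +wl: 0,4,5
  step 9. node 1  ⊔preds=⊤  new=⊤  old=0  +wl: 2
  step 10. node 3  ⊔preds=⊤  new=⊤  old=7  +wl: 
  step 11. node 0  ⊔preds=⊤  new=⊤  stable
  step 12. node 4  ⊔preds=⊤  new=⊤  stable
  step 13. node 5  ⊔preds=⊤  new=⊤  stable
  step 14. node 2  ⊔preds=⊤  new=⊤  stable

Least fixpoint reached:
  node 0: ⊤
  node 1: ⊤
  node 2: ⊤
  node 3: ⊤
  node 4: ⊤
  node 5: ⊤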